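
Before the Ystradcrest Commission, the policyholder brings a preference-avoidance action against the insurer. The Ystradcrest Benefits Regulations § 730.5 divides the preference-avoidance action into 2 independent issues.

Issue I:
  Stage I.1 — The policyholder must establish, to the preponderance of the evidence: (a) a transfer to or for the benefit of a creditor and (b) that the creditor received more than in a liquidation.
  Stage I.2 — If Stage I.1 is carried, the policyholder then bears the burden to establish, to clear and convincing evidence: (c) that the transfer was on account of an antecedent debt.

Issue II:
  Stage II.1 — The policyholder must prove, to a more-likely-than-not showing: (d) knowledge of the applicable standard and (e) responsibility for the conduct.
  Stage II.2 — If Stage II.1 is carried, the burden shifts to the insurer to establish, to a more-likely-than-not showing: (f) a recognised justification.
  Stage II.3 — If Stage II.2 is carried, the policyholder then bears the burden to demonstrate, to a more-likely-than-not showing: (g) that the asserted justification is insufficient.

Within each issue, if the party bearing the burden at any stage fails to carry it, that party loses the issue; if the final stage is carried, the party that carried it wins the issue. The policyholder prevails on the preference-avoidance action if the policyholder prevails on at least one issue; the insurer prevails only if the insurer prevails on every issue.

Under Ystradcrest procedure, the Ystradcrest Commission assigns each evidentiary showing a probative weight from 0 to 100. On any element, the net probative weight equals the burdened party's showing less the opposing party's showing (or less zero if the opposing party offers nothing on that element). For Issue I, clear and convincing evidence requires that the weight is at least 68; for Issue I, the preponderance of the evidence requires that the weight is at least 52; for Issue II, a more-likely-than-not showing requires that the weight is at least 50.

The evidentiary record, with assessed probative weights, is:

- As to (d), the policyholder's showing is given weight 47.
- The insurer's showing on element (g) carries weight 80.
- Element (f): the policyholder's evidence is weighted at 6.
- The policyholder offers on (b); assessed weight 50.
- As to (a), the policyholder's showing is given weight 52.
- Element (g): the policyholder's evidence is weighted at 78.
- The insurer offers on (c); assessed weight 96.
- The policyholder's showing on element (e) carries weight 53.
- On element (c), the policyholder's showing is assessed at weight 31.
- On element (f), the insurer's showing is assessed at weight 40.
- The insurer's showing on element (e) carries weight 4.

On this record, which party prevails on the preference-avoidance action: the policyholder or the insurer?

— Issue I —
Stage I.1 — burden on policyholder; standard: the preponderance of the evidence (weight is at least 52).
    (a): 52 ≥ 52 [met]
    (b): 50 < 52 [not met]
  Not every element is met, so the policyholder fails to carry Stage I.1.
The analysis ends at Stage I.1; the insurer prevails on this issue.
— Issue II —
At Stage II.1 the policyholder must meet a more-likely-than-not showing (weight is at least 50): on (d) the weight is 47, < 50, so (d) does not meet the standard; on (e) the weight is 53 less the opposing 4 gives net 49, which does not reach 50, so (e) does not meet the standard.
  The policyholder does not carry Stage II.1.
The analysis ends at Stage II.1; the insurer prevails on this issue.
Per-issue: Issue I → insurer; Issue II → insurer. The policyholder must prevail on at least one issue; overall, the insurer prevails.

insurer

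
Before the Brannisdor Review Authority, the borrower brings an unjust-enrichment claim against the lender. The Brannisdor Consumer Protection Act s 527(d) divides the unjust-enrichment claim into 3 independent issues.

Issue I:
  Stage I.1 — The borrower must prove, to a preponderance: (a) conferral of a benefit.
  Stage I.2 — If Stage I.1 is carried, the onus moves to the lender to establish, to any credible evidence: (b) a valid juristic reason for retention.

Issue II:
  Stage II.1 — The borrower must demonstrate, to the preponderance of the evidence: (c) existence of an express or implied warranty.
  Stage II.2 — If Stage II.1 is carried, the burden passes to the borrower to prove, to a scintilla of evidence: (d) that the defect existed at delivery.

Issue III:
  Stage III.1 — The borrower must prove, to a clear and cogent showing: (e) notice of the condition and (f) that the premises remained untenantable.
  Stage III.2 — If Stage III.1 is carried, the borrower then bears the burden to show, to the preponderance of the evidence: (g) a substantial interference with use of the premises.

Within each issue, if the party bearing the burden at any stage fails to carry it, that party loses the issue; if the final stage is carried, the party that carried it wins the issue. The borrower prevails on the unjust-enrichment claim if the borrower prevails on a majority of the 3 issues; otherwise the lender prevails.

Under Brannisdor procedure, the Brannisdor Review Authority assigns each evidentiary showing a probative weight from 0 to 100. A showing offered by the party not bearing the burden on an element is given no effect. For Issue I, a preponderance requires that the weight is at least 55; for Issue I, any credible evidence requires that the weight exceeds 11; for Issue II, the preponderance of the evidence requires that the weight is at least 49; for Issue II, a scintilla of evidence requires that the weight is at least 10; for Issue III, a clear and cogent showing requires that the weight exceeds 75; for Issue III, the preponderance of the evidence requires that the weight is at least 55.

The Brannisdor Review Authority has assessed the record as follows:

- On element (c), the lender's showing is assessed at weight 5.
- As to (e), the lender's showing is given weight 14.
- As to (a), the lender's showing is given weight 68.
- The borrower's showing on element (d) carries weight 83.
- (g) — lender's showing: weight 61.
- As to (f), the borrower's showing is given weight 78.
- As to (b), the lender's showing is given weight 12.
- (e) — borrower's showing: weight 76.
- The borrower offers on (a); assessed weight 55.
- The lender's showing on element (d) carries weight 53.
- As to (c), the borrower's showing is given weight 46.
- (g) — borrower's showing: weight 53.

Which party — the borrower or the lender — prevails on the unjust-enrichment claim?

— Issue I —
Stage I.1 (borrower, a preponderance, weight is at least 55): (a) 55 (lender's 68 disregarded) ≥ 55 — meets.
  The borrower carries Stage I.1; the lender now bears the burden.
Stage I.2 (lender, any credible evidence, weight exceeds 11): (b) 12 > 11 — meets.
  All elements met at the final stage.
With every stage satisfied, the lender prevails on this issue.
— Issue II —
At Stage II.1 the borrower must meet the preponderance of the evidence (weight is at least 49): on (c) the weight is 46 (the lender's 5 is given no effect), < 49, so (c) does not meet the standard.
  The borrower does not carry Stage II.1.
So the lender prevails on this issue.
— Issue III —
At Stage III.1 the borrower must meet a clear and cogent showing (weight exceeds 75): on (e) the weight is 76 (the lender's 14 is given no effect), which does exceed 75, so (e) meets the standard; on (f) the weight is 78, which does exceed 75, so (f) meets the standard.
  Stage III.1 carried; the burden remains with the borrower.
At Stage III.2 the borrower must meet the preponderance of the evidence (weight is at least 55): on (g) the weight is 53 (the lender's 61 is given no effect), which does not reach 55, so (g) does not meet the standard.
  Not every element is met, so the borrower fails to carry Stage III.2.
The analysis ends at Stage III.2; the lender prevails on this issue.
Per-issue: Issue I → lender; Issue II → lender; Issue III → lender. The borrower must prevail on a majority of issues; overall, the lender prevails.

lender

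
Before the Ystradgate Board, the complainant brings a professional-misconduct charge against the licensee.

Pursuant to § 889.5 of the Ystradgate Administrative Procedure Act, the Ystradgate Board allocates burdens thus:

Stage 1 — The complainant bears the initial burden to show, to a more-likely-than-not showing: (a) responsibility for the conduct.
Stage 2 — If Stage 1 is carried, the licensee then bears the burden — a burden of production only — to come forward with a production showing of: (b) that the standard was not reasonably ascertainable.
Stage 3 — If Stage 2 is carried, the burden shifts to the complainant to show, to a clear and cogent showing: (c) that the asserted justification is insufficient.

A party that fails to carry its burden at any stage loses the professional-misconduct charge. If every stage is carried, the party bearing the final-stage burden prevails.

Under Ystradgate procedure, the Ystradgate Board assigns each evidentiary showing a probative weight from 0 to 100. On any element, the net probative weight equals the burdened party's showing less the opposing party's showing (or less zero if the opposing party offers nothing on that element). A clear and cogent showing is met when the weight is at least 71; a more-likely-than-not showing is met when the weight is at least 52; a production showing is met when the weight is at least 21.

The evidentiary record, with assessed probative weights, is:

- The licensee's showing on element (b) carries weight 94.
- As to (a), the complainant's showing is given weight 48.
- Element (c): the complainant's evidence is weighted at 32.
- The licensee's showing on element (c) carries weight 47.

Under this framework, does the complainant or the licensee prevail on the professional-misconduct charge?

licensee

Stage 1 (complainant, a more-likely-than-not showing, weight is at least 52): (a) 48 < 52 — fails.
  Stage 1 not carried; the complainant fails its burden.
The analysis ends at Stage 1; the licensee prevails.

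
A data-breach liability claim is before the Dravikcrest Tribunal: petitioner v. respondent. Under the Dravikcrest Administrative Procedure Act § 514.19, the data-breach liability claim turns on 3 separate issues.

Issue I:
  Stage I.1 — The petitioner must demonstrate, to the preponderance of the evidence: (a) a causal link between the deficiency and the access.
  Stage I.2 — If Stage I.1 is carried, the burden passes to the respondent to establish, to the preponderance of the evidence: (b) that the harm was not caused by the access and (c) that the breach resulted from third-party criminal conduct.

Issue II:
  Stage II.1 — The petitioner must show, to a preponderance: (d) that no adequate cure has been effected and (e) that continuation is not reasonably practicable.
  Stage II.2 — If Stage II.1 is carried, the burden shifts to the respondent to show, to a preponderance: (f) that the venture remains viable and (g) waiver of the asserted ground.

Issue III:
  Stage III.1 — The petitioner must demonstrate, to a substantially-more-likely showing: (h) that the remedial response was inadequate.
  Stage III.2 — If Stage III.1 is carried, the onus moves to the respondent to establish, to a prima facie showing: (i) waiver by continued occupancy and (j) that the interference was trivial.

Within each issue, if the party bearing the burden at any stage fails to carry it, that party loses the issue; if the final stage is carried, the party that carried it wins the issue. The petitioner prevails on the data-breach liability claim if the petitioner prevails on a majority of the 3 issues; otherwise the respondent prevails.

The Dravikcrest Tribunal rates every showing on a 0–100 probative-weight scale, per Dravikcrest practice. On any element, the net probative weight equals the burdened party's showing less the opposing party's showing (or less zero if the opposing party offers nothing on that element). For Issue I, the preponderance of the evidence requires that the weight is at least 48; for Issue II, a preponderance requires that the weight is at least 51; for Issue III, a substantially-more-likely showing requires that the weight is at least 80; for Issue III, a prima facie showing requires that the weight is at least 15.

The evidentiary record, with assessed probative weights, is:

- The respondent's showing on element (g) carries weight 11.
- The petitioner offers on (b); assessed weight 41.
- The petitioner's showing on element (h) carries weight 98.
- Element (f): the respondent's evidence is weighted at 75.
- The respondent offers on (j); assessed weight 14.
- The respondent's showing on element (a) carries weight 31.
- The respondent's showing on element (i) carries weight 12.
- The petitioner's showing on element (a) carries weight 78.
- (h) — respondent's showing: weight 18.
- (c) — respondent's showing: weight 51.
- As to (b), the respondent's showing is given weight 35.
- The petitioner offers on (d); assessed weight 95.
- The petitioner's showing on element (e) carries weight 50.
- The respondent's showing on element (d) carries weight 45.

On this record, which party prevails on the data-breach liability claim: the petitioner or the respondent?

— Issue I —
Stage I.1 (petitioner, the preponderance of the evidence, weight is at least 48): (a) net 78−31=47 < 48 — fails.
  Stage I.1 not carried; the petitioner fails its burden.
The analysis ends at Stage I.1; the respondent prevails on this issue.
— Issue II —
Stage II.1 — burden on petitioner; standard: a preponderance (weight is at least 51).
    (d): 95 − 45 = 50 < 51 [not met]
    (e): 50 < 51 [not met]
  The petitioner does not carry Stage II.1.
The analysis ends at Stage II.1; the respondent prevails on this issue.
— Issue III —
At Stage III.1 the petitioner must meet a substantially-more-likely showing (weight is at least 80): on (h) the weight is 98 less the opposing 18 gives net 80, which does reach 80, so (h) meets the standard.
  Stage III.1 carried; the burden shifts to the respondent.
At Stage III.2 the respondent must meet a prima facie showing (weight is at least 15): on (i) the weight is 12, which does not reach 15, so (i) does not meet the standard; on (j) the weight is 14, < 15, so (j) does not meet the standard.
  Stage III.2 not carried; the respondent fails its burden.
So the petitioner prevails on this issue.
Per-issue: Issue I → respondent; Issue II → respondent; Issue III → petitioner. The petitioner must prevail on a majority of issues; overall, the respondent prevails.

respondent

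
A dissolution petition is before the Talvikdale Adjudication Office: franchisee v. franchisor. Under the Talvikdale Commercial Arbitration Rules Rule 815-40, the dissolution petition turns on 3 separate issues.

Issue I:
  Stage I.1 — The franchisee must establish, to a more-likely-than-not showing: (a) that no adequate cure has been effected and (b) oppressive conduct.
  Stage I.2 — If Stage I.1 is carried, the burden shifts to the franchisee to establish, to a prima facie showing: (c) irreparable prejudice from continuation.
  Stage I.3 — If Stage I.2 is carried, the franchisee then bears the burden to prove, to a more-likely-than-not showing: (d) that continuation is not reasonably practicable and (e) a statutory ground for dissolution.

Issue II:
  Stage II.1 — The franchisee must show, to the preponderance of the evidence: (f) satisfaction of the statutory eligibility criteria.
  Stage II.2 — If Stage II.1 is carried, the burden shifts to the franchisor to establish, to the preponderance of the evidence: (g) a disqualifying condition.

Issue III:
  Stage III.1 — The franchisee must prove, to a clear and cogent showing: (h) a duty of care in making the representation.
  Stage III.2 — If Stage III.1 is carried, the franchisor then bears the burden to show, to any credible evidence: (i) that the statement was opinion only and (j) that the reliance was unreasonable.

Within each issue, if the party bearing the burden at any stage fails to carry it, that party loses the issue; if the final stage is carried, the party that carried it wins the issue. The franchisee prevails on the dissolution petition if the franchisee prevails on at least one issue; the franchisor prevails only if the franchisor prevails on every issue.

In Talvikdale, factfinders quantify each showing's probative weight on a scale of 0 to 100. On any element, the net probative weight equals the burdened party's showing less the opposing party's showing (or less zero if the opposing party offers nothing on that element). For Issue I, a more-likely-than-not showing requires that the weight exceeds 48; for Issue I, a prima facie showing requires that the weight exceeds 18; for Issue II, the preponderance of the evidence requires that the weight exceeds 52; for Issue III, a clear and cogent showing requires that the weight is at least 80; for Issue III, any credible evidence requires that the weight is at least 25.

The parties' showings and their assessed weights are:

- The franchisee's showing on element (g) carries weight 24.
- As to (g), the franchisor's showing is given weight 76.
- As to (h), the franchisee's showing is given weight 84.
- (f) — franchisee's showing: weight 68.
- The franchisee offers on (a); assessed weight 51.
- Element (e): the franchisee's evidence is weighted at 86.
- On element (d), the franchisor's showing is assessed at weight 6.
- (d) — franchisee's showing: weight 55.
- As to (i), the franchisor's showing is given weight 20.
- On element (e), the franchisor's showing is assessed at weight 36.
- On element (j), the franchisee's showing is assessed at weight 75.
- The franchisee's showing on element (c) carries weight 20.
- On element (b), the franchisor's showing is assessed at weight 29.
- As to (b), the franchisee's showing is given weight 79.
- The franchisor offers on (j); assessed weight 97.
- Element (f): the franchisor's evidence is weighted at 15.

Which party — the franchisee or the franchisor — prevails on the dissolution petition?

— Issue I —
Stage I.1 — burden on franchisee; standard: a more-likely-than-not showing (weight exceeds 48).
    (a): 51 > 48 [met]
    (b): 79 − 29 = 50 > 48 [met]
  Stage I.1 is satisfied; the franchisee continues to bear the burden.
Stage I.2 — burden on franchisee; standard: a prima facie showing (weight exceeds 18).
    (c): 20 > 18 [met]
  All elements met. The franchisee retains the burden for Stage I.3.
Stage I.3 — burden on franchisee; standard: a more-likely-than-not showing (weight exceeds 48).
    (d): 55 − 6 = 49 > 48 [met]
    (e): 86 − 36 = 50 > 48 [met]
  The franchisee carries the last stage.
Every stage carried; the franchisee prevails on this issue.
— Issue II —
Stage II.1 (franchisee, the preponderance of the evidence, weight exceeds 52): (f) net 68−15=53 > 52 — meets.
  All elements met. The burden passes to the franchisor.
Stage II.2 (franchisor, the preponderance of the evidence, weight exceeds 52): (g) net 76−24=52 ≤ 52 — fails.
  Not every element is met, so the franchisor fails to carry Stage II.2.
The franchisee prevails on this issue.
— Issue III —
Stage III.1 (franchisee, a clear and cogent showing, weight is at least 80): (h) 84 ≥ 80 — meets.
  Stage III.1 carried; the burden shifts to the franchisor.
Stage III.2 (franchisor, any credible evidence, weight is at least 25): (i) 20 < 25 — fails; (j) net 97−75=22 < 25 — fails.
  The franchisor does not carry Stage III.2.
The analysis ends at Stage III.2; the franchisee prevails on this issue.
Per-issue: Issue I → franchisee; Issue II → franchisee; Issue III → franchisee. The franchisee must prevail on at least one issue; overall, the franchisee prevails.

franchisee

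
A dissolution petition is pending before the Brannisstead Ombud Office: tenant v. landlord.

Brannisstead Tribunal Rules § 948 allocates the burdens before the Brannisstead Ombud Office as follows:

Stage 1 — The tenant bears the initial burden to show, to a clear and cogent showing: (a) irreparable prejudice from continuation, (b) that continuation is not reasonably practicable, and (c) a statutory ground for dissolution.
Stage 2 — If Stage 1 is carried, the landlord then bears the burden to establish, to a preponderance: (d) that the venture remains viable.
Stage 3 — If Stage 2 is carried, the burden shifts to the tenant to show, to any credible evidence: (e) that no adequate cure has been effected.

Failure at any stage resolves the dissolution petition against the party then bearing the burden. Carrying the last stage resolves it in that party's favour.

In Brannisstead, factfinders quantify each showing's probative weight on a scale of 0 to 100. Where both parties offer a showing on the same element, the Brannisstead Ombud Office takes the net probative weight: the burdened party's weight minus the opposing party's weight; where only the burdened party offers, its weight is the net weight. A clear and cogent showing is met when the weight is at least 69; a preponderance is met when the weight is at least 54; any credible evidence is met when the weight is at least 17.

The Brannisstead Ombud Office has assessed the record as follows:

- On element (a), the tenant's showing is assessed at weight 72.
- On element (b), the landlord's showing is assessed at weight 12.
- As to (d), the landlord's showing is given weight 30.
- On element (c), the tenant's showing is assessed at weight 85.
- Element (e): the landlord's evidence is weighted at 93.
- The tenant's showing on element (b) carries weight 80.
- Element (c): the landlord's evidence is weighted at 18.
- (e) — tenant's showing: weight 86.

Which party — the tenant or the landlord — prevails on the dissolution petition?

landlord

At Stage 1 the tenant must meet a clear and cogent showing (weight is at least 69): on (a) the weight is 72, which does reach 69, so (a) meets the standard; on (b) the weight is 80 less the opposing 12 gives net 68, < 69, so (b) does not meet the standard; on (c) the weight is 85 less the opposing 18 gives net 67, < 69, so (c) does not meet the standard.
  Not every element is met, so the tenant fails to carry Stage 1.
The landlord prevails.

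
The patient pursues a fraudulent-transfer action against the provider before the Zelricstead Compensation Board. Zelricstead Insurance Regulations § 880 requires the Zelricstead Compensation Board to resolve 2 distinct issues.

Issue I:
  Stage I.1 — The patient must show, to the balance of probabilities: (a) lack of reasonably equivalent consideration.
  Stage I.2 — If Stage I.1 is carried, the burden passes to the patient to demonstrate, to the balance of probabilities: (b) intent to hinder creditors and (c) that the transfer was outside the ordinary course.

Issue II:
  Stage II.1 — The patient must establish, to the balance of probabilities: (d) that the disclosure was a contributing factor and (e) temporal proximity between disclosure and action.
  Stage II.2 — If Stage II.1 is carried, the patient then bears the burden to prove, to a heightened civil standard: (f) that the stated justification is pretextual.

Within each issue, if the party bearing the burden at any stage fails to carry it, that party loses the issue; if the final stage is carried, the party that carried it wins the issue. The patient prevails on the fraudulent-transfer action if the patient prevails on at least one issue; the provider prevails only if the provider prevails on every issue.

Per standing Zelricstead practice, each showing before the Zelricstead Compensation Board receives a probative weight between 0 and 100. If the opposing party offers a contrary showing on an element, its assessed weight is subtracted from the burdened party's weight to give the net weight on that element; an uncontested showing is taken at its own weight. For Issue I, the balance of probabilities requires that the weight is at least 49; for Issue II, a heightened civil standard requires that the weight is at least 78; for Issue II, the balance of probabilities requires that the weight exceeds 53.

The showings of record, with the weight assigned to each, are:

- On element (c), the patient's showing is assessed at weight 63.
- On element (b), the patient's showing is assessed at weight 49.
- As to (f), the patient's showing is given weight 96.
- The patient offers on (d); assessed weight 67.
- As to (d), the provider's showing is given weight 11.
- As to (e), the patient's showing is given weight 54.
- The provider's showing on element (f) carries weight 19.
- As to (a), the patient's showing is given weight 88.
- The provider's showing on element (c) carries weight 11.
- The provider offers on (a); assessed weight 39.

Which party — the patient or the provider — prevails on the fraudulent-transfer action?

patient

— Issue I —
Stage I.1 — burden on patient; standard: the balance of probabilities (weight is at least 49).
    (a): 88 − 39 = 49 ≥ 49 [met]
  Stage I.1 carried; the burden remains with the patient.
Stage I.2 — burden on patient; standard: the balance of probabilities (weight is at least 49).
    (b): 49 ≥ 49 [met]
    (c): 63 − 11 = 52 ≥ 49 [met]
  The patient carries the last stage.
Every stage carried; the patient prevails on this issue.
— Issue II —
At Stage II.1 the patient must meet the balance of probabilities (weight exceeds 53): on (d) the weight is 67 less the opposing 11 gives net 56, > 53, so (d) meets the standard; on (e) the weight is 54, which does exceed 53, so (e) meets the standard.
  Stage II.1 carried; the burden remains with the patient.
At Stage II.2 the patient must meet a heightened civil standard (weight is at least 78): on (f) the weight is 96 less the opposing 19 gives net 77, which does not reach 78, so (f) does not meet the standard.
  Not every element is met, so the patient fails to carry Stage II.2.
The provider prevails on this issue.
Per-issue: Issue I → patient; Issue II → provider. The patient must prevail on at least one issue; overall, the patient prevails.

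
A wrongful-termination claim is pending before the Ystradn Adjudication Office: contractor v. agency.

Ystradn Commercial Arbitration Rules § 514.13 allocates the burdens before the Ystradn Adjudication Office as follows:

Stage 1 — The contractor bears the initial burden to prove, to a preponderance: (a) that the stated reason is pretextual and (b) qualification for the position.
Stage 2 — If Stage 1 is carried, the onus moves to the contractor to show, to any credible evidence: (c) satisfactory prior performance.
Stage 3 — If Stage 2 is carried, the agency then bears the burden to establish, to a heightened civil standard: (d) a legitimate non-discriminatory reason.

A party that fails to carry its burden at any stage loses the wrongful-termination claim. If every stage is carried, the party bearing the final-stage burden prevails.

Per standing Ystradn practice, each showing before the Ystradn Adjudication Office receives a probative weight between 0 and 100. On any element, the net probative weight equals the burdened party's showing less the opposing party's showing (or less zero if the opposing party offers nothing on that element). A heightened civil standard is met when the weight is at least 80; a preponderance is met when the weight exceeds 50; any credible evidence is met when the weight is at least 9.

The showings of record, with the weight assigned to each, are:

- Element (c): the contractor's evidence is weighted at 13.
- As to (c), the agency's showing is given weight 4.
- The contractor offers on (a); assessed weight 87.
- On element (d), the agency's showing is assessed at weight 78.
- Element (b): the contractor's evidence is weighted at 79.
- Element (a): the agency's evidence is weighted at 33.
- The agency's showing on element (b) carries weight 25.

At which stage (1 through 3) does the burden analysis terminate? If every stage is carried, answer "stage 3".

Stage 1 — burden on contractor; standard: a preponderance (weight exceeds 50).
    (a): 87 − 33 = 54 > 50 [met]
    (b): 79 − 25 = 54 > 50 [met]
  All elements met. The contractor retains the burden for Stage 2.
Stage 2 — burden on contractor; standard: any credible evidence (weight is at least 9).
    (c): 13 − 4 = 9 ≥ 9 [met]
  Stage 2 is satisfied; the onus moves to the agency.
Stage 3 — burden on agency; standard: a heightened civil standard (weight is at least 80).
    (d): 78 < 80 [not met]
  Not every element is met, so the agency fails to carry Stage 3.
The analysis ends at Stage 3; the contractor prevails.

stage 3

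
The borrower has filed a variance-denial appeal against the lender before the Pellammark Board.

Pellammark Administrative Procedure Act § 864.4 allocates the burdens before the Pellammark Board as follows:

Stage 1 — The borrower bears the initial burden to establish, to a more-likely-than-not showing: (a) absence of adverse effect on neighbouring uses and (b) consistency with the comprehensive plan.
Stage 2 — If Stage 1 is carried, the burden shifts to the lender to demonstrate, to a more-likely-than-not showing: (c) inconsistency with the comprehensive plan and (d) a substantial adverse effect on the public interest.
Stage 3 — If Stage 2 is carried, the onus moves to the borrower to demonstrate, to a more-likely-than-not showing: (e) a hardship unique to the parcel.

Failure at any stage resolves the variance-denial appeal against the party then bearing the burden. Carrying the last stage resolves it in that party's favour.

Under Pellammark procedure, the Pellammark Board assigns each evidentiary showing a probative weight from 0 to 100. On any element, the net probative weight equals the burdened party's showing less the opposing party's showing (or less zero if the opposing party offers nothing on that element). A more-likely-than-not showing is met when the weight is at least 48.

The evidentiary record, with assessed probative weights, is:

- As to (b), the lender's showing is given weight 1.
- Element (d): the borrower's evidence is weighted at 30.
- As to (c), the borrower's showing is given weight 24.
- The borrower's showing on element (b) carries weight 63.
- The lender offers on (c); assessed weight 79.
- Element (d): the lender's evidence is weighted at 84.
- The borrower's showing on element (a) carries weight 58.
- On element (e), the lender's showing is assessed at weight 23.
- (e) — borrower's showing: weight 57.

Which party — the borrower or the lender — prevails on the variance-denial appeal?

lender

Stage 1 — burden on borrower; standard: a more-likely-than-not showing (weight is at least 48).
    (a): 58 ≥ 48 [met]
    (b): 63 − 1 = 62 ≥ 48 [met]
  Stage 1 is satisfied; the onus moves to the lender.
Stage 2 — burden on lender; standard: a more-likely-than-not showing (weight is at least 48).
    (c): 79 − 24 = 55 ≥ 48 [met]
    (d): 84 − 30 = 54 ≥ 48 [met]
  The lender carries Stage 2; the borrower now bears the burden.
Stage 3 — burden on borrower; standard: a more-likely-than-not showing (weight is at least 48).
    (e): 57 − 23 = 34 < 48 [not met]
  The borrower does not carry Stage 3.
So the lender prevails.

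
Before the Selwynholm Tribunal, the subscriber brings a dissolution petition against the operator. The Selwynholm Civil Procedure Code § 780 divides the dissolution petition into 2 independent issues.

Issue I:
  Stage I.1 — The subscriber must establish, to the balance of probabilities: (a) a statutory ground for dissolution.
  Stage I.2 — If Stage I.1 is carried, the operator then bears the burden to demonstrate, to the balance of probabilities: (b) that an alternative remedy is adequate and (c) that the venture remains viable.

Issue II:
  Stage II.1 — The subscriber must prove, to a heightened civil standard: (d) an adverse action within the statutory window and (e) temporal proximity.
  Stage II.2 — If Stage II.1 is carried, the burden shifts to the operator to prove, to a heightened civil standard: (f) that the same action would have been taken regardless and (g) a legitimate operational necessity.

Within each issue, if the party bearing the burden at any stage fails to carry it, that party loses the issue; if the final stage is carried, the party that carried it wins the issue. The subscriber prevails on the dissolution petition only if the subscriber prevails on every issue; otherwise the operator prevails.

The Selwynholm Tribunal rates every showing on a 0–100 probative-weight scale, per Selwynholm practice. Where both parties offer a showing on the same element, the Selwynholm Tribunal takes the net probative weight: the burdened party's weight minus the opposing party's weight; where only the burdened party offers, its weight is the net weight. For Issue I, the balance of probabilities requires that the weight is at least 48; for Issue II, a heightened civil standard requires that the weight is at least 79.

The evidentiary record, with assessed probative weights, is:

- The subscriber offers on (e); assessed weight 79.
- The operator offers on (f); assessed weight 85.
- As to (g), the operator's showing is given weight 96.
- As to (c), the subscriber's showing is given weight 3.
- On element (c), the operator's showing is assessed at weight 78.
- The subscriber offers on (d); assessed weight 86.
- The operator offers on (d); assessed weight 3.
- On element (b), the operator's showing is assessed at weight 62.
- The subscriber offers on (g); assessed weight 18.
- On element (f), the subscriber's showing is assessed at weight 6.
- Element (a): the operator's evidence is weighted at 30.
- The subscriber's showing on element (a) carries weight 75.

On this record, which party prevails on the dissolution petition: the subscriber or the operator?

— Issue I —
Stage I.1 — burden on subscriber; standard: the balance of probabilities (weight is at least 48).
    (a): 75 − 30 = 45 < 48 [not met]
  Stage I.1 not carried; the subscriber fails its burden.
The analysis ends at Stage I.1; the operator prevails on this issue.
— Issue II —
Stage II.1 (subscriber, a heightened civil standard, weight is at least 79): (d) net 86−3=83 ≥ 79 — meets; (e) 79 ≥ 79 — meets.
  The subscriber carries Stage II.1; the operator now bears the burden.
Stage II.2 (operator, a heightened civil standard, weight is at least 79): (f) net 85−6=79 ≥ 79 — meets; (g) net 96−18=78 < 79 — fails.
  Not every element is met, so the operator fails to carry Stage II.2.
The subscriber prevails on this issue.
Per-issue: Issue I → operator; Issue II → subscriber. The subscriber must prevail on every issue; overall, the operator prevails.

operator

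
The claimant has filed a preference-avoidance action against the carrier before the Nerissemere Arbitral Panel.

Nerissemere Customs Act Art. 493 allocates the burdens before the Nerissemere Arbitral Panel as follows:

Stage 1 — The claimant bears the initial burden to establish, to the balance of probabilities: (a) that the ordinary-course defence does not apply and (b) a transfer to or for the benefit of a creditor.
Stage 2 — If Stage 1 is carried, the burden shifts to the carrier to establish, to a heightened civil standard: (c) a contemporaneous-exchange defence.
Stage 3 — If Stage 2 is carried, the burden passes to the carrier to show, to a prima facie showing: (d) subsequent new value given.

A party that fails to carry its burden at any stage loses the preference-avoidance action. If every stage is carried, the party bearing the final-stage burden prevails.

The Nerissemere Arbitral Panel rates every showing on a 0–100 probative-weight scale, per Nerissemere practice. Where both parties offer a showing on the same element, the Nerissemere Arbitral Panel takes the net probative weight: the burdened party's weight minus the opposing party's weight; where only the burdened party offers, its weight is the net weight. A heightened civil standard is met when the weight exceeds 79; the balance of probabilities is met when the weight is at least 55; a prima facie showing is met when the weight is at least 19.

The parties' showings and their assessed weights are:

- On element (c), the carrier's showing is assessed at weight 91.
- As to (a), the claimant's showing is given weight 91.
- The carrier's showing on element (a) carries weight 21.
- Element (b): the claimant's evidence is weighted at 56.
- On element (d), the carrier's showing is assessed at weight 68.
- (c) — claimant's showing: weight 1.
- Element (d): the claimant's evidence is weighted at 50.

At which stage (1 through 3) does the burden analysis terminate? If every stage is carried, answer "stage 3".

Stage 1 — burden on claimant; standard: the balance of probabilities (weight is at least 55).
    (a): 91 − 21 = 70 ≥ 55 [met]
    (b): 56 ≥ 55 [met]
  The claimant carries Stage 1; the carrier now bears the burden.
Stage 2 — burden on carrier; standard: a heightened civil standard (weight exceeds 79).
    (c): 91 − 1 = 90 > 79 [met]
  Stage 2 is satisfied; the carrier continues to bear the burden.
Stage 3 — burden on carrier; standard: a prima facie showing (weight is at least 19).
    (d): 68 − 50 = 18 < 19 [not met]
  The carrier does not carry Stage 3.
So the claimant prevails.

stage 3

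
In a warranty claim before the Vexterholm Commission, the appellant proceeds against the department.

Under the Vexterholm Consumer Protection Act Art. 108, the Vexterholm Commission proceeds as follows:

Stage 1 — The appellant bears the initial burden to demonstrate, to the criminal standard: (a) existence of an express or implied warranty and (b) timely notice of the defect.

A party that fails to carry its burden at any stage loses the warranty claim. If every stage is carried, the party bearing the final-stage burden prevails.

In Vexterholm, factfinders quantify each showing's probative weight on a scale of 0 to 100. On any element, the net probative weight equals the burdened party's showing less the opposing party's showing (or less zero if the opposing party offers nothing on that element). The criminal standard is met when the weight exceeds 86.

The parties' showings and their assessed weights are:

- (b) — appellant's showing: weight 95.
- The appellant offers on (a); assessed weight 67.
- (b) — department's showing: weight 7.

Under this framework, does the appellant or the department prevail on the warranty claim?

Stage 1 — burden on appellant; standard: the criminal standard (weight exceeds 86).
    (a): 67 ≤ 86 [not met]
    (b): 95 − 7 = 88 > 86 [met]
  The appellant does not carry Stage 1.
So the department prevails.

department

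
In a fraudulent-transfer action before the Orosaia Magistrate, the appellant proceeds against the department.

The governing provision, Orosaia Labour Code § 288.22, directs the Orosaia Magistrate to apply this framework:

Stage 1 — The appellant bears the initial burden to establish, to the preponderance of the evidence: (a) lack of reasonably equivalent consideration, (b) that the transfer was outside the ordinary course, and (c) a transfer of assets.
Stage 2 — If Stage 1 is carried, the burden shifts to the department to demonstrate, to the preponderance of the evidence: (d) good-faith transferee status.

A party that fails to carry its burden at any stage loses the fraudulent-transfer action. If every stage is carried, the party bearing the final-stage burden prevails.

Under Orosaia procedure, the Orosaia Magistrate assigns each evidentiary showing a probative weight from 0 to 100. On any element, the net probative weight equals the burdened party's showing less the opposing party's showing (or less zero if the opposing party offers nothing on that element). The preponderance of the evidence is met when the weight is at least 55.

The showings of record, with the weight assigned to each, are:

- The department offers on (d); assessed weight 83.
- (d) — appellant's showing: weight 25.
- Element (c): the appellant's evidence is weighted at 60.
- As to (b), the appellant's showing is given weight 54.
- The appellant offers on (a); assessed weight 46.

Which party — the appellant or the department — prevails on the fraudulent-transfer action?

department

Stage 1 — burden on appellant; standard: the preponderance of the evidence (weight is at least 55).
    (a): 46 < 55 [not met]
    (b): 54 < 55 [not met]
    (c): 60 ≥ 55 [met]
  Not every element is met, so the appellant fails to carry Stage 1.
The department prevails.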